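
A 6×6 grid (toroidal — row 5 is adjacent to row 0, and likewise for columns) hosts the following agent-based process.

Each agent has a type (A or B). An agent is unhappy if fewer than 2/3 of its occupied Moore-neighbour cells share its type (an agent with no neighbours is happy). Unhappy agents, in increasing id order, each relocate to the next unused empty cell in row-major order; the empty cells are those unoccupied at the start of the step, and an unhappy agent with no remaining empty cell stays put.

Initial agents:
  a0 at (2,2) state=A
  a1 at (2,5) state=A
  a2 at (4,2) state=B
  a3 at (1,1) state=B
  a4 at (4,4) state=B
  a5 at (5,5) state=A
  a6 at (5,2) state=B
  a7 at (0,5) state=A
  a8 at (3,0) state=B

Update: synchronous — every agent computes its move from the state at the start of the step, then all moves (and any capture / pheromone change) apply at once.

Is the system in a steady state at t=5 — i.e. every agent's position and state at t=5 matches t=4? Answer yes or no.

t=1: a0@(0,0):A a1@(0,1):A a2@(4,2):B a3@(0,2):B a4@(0,3):B a5@(0,4):A a6@(5,2):B a7@(0,5):A a8@(1,0):B
t=2: a0@(0,0):A a1@(1,1):A a2@(4,2):B a3@(0,2):B a4@(0,3):B a5@(1,2):A a6@(5,2):B a7@(0,5):A a8@(1,3):B
t=3: a0@(0,0):A a1@(1,1):A a2@(4,2):B a3@(0,1):B a4@(0,3):B a5@(0,4):A a6@(5,2):B a7@(0,5):A a8@(1,3):B
t=4: a0@(0,0):A a1@(0,2):A a2@(4,2):B a3@(1,0):B a4@(0,3):B a5@(1,2):A a6@(5,2):B a7@(0,5):A a8@(1,4):B
t=5: a0@(0,1):A a1@(0,4):A a2@(4,2):B a3@(1,1):B a4@(1,3):B a5@(1,5):A a6@(5,2):B a7@(2,0):A a8@(2,1):B

no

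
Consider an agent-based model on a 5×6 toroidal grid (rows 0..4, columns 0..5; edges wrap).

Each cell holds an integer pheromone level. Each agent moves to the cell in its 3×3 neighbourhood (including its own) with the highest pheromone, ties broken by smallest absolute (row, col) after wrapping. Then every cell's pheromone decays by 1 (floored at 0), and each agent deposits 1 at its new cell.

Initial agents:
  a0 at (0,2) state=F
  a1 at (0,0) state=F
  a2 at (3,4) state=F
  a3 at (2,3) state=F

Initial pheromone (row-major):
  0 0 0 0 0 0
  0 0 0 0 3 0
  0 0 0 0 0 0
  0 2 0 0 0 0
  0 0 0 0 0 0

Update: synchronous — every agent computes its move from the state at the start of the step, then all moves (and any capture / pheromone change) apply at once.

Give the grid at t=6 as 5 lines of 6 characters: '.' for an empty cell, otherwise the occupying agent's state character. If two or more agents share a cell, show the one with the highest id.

t=1: a0@(0,1) a1@(0,0) a2@(2,3) a3@(1,4) | pheromone: 1 1 0 0 0 0 / 0 0 0 0 3 0 / 0 0 0 1 0 0 / 0 1 0 0 0 0 / 0 0 0 0 0 0
t=2: a0@(0,0) a1@(0,0) a2@(1,4) a3@(1,4) | pheromone: 2 0 0 0 0 0 / 0 0 0 0 4 0 / 0 0 0 0 0 0 / 0 0 0 0 0 0 / 0 0 0 0 0 0
t=3: a0@(0,0) a1@(0,0) a2@(1,4) a3@(1,4) | pheromone: 3 0 0 0 0 0 / 0 0 0 0 5 0 / 0 0 0 0 0 0 / 0 0 0 0 0 0 / 0 0 0 0 0 0
t=4: a0@(0,0) a1@(0,0) a2@(1,4) a3@(1,4) | pheromone: 4 0 0 0 0 0 / 0 0 0 0 6 0 / 0 0 0 0 0 0 / 0 0 0 0 0 0 / 0 0 0 0 0 0
t=5: a0@(0,0) a1@(0,0) a2@(1,4) a3@(1,4) | pheromone: 5 0 0 0 0 0 / 0 0 0 0 7 0 / 0 0 0 0 0 0 / 0 0 0 0 0 0 / 0 0 0 0 0 0
t=6: a0@(0,0) a1@(0,0) a2@(1,4) a3@(1,4) | pheromone: 6 0 0 0 0 0 / 0 0 0 0 8 0 / 0 0 0 0 0 0 / 0 0 0 0 0 0 / 0 0 0 0 0 0

F.....
....F.
......
......
......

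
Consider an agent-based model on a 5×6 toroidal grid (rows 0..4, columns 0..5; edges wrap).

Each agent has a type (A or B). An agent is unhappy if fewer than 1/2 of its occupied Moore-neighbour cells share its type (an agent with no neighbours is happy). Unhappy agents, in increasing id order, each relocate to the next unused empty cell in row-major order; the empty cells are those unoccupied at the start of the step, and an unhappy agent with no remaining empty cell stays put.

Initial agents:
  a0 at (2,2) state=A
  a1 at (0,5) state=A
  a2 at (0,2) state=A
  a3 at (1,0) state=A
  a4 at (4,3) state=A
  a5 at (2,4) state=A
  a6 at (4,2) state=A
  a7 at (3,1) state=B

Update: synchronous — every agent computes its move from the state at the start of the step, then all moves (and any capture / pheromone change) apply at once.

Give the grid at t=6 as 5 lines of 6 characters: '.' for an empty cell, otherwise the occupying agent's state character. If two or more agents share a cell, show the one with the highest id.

A.AB.A
A.....
....A.
......
..AA..

t=1: a0@(0,0):A a1@(0,5):A a2@(0,2):A a3@(1,0):A a4@(4,3):A a5@(2,4):A a6@(4,2):A a7@(0,1):B
t=2: a0@(0,0):A a1@(0,5):A a2@(0,2):A a3@(1,0):A a4@(4,3):A a5@(2,4):A a6@(4,2):A a7@(0,3):B
t=3: a0@(0,0):A a1@(0,5):A a2@(0,2):A a3@(1,0):A a4@(4,3):A a5@(2,4):A a6@(4,2):A a7@(0,1):B
t=4: a0@(0,0):A a1@(0,5):A a2@(0,2):A a3@(1,0):A a4@(4,3):A a5@(2,4):A a6@(4,2):A a7@(0,3):B
t=5: a0@(0,0):A a1@(0,5):A a2@(0,2):A a3@(1,0):A a4@(4,3):A a5@(2,4):A a6@(4,2):A a7@(0,1):B
t=6: a0@(0,0):A a1@(0,5):A a2@(0,2):A a3@(1,0):A a4@(4,3):A a5@(2,4):A a6@(4,2):A a7@(0,3):B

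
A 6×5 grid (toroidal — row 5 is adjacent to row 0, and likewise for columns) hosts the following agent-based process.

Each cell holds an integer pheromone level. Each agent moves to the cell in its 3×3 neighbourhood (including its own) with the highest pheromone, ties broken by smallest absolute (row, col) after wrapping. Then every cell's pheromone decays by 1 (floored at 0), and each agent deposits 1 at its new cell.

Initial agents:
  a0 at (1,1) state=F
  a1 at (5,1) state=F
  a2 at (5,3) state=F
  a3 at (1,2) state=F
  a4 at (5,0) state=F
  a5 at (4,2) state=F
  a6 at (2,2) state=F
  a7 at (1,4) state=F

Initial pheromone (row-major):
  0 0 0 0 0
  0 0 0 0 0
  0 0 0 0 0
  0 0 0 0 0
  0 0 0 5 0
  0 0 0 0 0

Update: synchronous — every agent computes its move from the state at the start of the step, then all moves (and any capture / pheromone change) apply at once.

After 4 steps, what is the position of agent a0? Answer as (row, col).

(0, 0)

t=1: a0@(0,0) a1@(0,0) a2@(4,3) a3@(0,1) a4@(0,0) a5@(4,3) a6@(1,1) a7@(0,0) | pheromone: 4 1 0 0 0 / 0 1 0 0 0 / 0 0 0 0 0 / 0 0 0 0 0 / 0 0 0 6 0 / 0 0 0 0 0
t=2: a0@(0,0) a1@(0,0) a2@(4,3) a3@(0,0) a4@(0,0) a5@(4,3) a6@(0,0) a7@(0,0) | pheromone: 9 0 0 0 0 / 0 0 0 0 0 / 0 0 0 0 0 / 0 0 0 0 0 / 0 0 0 7 0 / 0 0 0 0 0
t=3: a0@(0,0) a1@(0,0) a2@(4,3) a3@(0,0) a4@(0,0) a5@(4,3) a6@(0,0) a7@(0,0) | pheromone: 14 0 0 0 0 / 0 0 0 0 0 / 0 0 0 0 0 / 0 0 0 0 0 / 0 0 0 8 0 / 0 0 0 0 0
t=4: a0@(0,0) a1@(0,0) a2@(4,3) a3@(0,0) a4@(0,0) a5@(4,3) a6@(0,0) a7@(0,0) | pheromone: 19 0 0 0 0 / 0 0 0 0 0 / 0 0 0 0 0 / 0 0 0 0 0 / 0 0 0 9 0 / 0 0 0 0 0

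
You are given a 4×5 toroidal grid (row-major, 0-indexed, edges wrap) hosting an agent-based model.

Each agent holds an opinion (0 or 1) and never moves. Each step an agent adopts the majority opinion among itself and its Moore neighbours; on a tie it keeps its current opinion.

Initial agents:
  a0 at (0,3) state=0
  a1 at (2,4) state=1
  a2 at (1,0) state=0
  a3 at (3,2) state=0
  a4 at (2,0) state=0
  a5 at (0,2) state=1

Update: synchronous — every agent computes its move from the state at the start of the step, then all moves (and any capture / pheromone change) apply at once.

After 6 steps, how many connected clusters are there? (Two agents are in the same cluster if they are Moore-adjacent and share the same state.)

2

t=1: a0@(0,3):0 a1@(2,4):0 a2@(1,0):0 a3@(3,2):0 a4@(2,0):0 a5@(0,2):0
t=2: (unchanged — steady state)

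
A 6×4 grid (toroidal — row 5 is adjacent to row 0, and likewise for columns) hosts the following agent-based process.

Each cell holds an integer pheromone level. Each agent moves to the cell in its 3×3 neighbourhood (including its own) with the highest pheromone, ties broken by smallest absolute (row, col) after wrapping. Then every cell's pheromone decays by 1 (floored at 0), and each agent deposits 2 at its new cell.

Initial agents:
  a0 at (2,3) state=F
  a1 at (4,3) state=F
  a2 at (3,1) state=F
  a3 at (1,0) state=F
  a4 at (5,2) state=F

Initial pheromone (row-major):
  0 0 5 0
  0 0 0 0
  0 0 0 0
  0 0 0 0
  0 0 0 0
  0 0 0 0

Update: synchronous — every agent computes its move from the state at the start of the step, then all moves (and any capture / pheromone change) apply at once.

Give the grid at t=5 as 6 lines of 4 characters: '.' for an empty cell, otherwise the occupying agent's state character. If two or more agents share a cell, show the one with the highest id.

F.F.
....
....
....
....
....

t=1: a0@(1,0) a1@(3,0) a2@(2,0) a3@(0,0) a4@(0,2) | pheromone: 2 0 6 0 / 2 0 0 0 / 2 0 0 0 / 2 0 0 0 / 0 0 0 0 / 0 0 0 0
t=2: a0@(0,0) a1@(2,0) a2@(1,0) a3@(0,0) a4@(0,2) | pheromone: 5 0 7 0 / 3 0 0 0 / 3 0 0 0 / 1 0 0 0 / 0 0 0 0 / 0 0 0 0
t=3: a0@(0,0) a1@(1,0) a2@(0,0) a3@(0,0) a4@(0,2) | pheromone: 10 0 8 0 / 4 0 0 0 / 2 0 0 0 / 0 0 0 0 / 0 0 0 0 / 0 0 0 0
t=4: a0@(0,0) a1@(0,0) a2@(0,0) a3@(0,0) a4@(0,2) | pheromone: 17 0 9 0 / 3 0 0 0 / 1 0 0 0 / 0 0 0 0 / 0 0 0 0 / 0 0 0 0
t=5: a0@(0,0) a1@(0,0) a2@(0,0) a3@(0,0) a4@(0,2) | pheromone: 24 0 10 0 / 2 0 0 0 / 0 0 0 0 / 0 0 0 0 / 0 0 0 0 / 0 0 0 0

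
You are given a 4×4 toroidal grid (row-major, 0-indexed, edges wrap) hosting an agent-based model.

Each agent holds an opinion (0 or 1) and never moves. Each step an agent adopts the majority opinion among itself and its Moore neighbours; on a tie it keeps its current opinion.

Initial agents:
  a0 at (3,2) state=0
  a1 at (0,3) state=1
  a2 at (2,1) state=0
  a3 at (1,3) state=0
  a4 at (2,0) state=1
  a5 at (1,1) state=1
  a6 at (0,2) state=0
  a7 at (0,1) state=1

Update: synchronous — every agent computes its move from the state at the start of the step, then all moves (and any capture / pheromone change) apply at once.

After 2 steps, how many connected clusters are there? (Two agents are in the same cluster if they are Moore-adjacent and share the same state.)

2

t=1: a0@(3,2):0 a1@(0,3):0 a2@(2,1):0 a3@(1,3):0 a4@(2,0):1 a5@(1,1):1 a6@(0,2):0 a7@(0,1):1
t=2: (unchanged — steady state)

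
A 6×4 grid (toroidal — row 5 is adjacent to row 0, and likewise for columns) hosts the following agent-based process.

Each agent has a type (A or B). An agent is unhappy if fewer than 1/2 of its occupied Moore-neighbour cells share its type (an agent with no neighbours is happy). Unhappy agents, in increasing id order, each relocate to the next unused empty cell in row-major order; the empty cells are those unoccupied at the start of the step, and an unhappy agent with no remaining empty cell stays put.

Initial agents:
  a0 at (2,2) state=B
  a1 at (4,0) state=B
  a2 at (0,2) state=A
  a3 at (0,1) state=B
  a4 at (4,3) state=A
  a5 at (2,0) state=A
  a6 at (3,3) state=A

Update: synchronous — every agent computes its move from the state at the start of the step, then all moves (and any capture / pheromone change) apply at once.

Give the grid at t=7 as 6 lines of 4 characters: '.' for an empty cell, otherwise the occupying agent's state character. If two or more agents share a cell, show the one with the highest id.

t=1: a0@(0,0):B a1@(0,3):B a2@(1,0):A a3@(1,1):B a4@(4,3):A a5@(2,0):A a6@(3,3):A
t=2: a0@(0,0):B a1@(0,3):B a2@(0,1):A a3@(0,2):B a4@(4,3):A a5@(2,0):A a6@(3,3):A
t=3: a0@(0,0):B a1@(0,3):B a2@(1,0):A a3@(0,2):B a4@(4,3):A a5@(2,0):A a6@(3,3):A
t=4: a0@(0,0):B a1@(0,3):B a2@(0,1):A a3@(0,2):B a4@(4,3):A a5@(2,0):A a6@(3,3):A
t=5: a0@(0,0):B a1@(0,3):B a2@(1,0):A a3@(0,2):B a4@(4,3):A a5@(2,0):A a6@(3,3):A
t=6: a0@(0,0):B a1@(0,3):B a2@(0,1):A a3@(0,2):B a4@(4,3):A a5@(2,0):A a6@(3,3):A
t=7: a0@(0,0):B a1@(0,3):B a2@(1,0):A a3@(0,2):B a4@(4,3):A a5@(2,0):A a6@(3,3):A

B.BB
A...
A...
...A
...A
....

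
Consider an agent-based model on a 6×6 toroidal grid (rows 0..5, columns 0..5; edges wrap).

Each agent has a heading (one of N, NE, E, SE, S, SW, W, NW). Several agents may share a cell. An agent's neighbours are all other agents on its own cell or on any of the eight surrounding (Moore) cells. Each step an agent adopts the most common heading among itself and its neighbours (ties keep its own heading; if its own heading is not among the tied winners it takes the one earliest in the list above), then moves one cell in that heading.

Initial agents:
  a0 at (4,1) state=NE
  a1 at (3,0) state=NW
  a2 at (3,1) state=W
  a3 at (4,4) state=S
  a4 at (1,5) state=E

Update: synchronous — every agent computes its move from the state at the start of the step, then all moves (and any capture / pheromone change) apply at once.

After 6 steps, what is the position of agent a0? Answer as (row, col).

(4, 1)

t=1: a0@(3,2):NE a1@(2,5):NW a2@(3,0):W a3@(5,4):S a4@(1,0):E
t=2: a0@(2,3):NE a1@(1,4):NW a2@(3,5):W a3@(0,4):S a4@(1,1):E
t=3: a0@(1,4):NE a1@(0,3):NW a2@(3,4):W a3@(1,4):S a4@(1,2):E
t=4: a0@(0,5):NE a1@(5,2):NW a2@(3,3):W a3@(2,4):S a4@(1,3):E
t=5: a0@(5,0):NE a1@(4,1):NW a2@(3,2):W a3@(3,4):S a4@(1,4):E
t=6: a0@(4,1):NE a1@(3,0):NW a2@(3,1):W a3@(4,4):S a4@(1,5):E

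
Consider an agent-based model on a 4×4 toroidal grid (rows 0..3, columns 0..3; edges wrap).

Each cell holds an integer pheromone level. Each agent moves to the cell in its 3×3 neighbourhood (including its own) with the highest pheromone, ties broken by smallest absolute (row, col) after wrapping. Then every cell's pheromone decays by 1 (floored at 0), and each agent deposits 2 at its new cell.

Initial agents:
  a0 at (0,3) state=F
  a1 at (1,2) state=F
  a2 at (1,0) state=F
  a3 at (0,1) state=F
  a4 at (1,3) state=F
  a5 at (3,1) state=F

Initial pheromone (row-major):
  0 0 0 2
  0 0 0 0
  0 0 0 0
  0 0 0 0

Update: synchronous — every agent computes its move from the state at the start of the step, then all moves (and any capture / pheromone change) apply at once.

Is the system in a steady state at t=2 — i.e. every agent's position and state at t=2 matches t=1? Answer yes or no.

no

t=1: a0@(0,3) a1@(0,3) a2@(0,3) a3@(0,0) a4@(0,3) a5@(0,0) | pheromone: 4 0 0 9 / 0 0 0 0 / 0 0 0 0 / 0 0 0 0
t=2: a0@(0,3) a1@(0,3) a2@(0,3) a3@(0,3) a4@(0,3) a5@(0,3) | pheromone: 3 0 0 20 / 0 0 0 0 / 0 0 0 0 / 0 0 0 0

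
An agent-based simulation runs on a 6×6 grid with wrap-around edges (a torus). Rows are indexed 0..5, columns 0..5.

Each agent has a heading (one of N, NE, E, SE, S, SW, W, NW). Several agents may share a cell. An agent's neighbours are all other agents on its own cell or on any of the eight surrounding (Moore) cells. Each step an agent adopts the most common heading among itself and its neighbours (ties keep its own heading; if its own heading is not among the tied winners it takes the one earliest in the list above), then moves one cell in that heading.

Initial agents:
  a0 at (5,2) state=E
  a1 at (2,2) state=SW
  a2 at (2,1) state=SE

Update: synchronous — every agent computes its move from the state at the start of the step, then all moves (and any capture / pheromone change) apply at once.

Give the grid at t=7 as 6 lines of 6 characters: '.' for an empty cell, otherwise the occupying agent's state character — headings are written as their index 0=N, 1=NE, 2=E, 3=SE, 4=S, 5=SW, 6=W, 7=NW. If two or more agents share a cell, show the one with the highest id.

......
......
......
.53...
......
...2..

t=1: a0@(5,3):E a1@(3,1):SW a2@(3,2):SE
t=2: a0@(5,4):E a1@(4,0):SW a2@(4,3):SE
t=3: a0@(5,5):E a1@(5,5):SW a2@(5,4):SE
t=4: a0@(5,0):E a1@(0,4):SW a2@(0,5):SE
t=5: a0@(5,1):E a1@(1,3):SW a2@(1,0):SE
t=6: a0@(5,2):E a1@(2,2):SW a2@(2,1):SE
t=7: a0@(5,3):E a1@(3,1):SW a2@(3,2):SE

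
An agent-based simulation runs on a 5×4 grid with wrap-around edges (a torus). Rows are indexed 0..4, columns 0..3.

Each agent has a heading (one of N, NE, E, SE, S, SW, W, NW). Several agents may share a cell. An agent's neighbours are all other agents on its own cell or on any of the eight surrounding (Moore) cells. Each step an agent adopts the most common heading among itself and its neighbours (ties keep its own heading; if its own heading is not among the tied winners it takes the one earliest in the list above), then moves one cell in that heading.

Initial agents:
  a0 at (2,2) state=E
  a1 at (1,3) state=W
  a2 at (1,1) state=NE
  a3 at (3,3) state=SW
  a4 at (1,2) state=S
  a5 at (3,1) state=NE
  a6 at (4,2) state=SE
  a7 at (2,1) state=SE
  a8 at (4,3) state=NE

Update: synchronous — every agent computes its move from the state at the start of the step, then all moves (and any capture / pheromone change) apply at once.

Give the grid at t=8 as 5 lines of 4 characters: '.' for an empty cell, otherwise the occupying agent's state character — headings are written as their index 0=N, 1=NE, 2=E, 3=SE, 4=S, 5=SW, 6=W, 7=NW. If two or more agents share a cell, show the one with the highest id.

t=1: a0@(1,3):NE a1@(1,2):W a2@(0,2):NE a3@(4,2):SW a4@(2,2):S a5@(4,2):SE a6@(3,3):NE a7@(1,2):NE a8@(3,0):NE
t=2: a0@(0,0):NE a1@(0,3):NE a2@(4,3):NE a3@(3,3):NE a4@(1,3):NE a5@(3,3):NE a6@(2,0):NE a7@(0,3):NE a8@(2,1):NE
t=3: a0@(4,1):NE a1@(4,0):NE a2@(3,0):NE a3@(2,0):NE a4@(0,0):NE a5@(2,0):NE a6@(1,1):NE a7@(4,0):NE a8@(1,2):NE
t=4: a0@(3,2):NE a1@(3,1):NE a2@(2,1):NE a3@(1,1):NE a4@(4,1):NE a5@(1,1):NE a6@(0,2):NE a7@(3,1):NE a8@(0,3):NE
t=5: a0@(2,3):NE a1@(2,2):NE a2@(1,2):NE a3@(0,2):NE a4@(3,2):NE a5@(0,2):NE a6@(4,3):NE a7@(2,2):NE a8@(4,0):NE
t=6: a0@(1,0):NE a1@(1,3):NE a2@(0,3):NE a3@(4,3):NE a4@(2,3):NE a5@(4,3):NE a6@(3,0):NE a7@(1,3):NE a8@(3,1):NE
t=7: a0@(0,1):NE a1@(0,0):NE a2@(4,0):NE a3@(3,0):NE a4@(1,0):NE a5@(3,0):NE a6@(2,1):NE a7@(0,0):NE a8@(2,2):NE
t=8: a0@(4,2):NE a1@(4,1):NE a2@(3,1):NE a3@(2,1):NE a4@(0,1):NE a5@(2,1):NE a6@(1,2):NE a7@(4,1):NE a8@(1,3):NE

.1..
..11
.1..
.1..
.11.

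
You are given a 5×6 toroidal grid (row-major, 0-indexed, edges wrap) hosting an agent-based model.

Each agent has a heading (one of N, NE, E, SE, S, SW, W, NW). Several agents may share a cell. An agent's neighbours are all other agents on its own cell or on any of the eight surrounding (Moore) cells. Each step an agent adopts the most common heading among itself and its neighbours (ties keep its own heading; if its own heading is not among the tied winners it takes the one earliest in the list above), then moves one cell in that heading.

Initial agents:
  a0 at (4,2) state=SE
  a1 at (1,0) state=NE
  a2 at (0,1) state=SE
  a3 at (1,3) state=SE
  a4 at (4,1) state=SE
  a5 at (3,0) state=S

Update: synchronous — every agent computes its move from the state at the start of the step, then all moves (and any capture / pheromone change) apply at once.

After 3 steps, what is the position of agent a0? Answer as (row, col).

(2, 5)

t=1: a0@(0,3):SE a1@(0,1):NE a2@(1,2):SE a3@(2,4):SE a4@(0,2):SE a5@(4,0):S
t=2: a0@(1,4):SE a1@(1,2):SE a2@(2,3):SE a3@(3,5):SE a4@(1,3):SE a5@(0,0):S
t=3: a0@(2,5):SE a1@(2,3):SE a2@(3,4):SE a3@(4,0):SE a4@(2,4):SE a5@(1,0):S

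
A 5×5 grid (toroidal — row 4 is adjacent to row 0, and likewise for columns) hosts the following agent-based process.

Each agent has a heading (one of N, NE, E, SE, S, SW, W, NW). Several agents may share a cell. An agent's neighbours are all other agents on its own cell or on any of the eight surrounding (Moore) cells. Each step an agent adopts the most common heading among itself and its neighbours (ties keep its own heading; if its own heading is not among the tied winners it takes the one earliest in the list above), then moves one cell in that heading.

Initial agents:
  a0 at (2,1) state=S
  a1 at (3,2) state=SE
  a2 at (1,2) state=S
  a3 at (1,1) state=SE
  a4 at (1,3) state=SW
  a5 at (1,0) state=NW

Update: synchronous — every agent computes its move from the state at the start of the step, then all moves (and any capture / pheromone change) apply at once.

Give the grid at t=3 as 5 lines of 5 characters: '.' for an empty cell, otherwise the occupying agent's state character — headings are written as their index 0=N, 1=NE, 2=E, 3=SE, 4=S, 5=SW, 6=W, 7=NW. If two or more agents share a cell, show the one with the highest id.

t=1: a0@(3,1):S a1@(4,3):SE a2@(2,2):S a3@(2,1):S a4@(2,2):SW a5@(0,4):NW
t=2: a0@(4,1):S a1@(0,4):SE a2@(3,2):S a3@(3,1):S a4@(3,2):S a5@(4,3):NW
t=3: a0@(0,1):S a1@(1,0):SE a2@(4,2):S a3@(4,1):S a4@(4,2):S a5@(0,3):S

.4.4.
3....
.....
.....
.44..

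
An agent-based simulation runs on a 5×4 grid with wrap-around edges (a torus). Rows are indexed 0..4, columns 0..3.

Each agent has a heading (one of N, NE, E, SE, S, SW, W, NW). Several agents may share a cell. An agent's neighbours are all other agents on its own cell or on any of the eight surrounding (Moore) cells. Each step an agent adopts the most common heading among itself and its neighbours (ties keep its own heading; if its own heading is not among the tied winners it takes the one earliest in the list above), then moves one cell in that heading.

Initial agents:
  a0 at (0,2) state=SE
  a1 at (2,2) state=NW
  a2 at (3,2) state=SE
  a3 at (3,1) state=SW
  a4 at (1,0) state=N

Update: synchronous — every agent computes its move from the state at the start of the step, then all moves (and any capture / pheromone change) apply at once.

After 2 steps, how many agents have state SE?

t=1: a0@(1,3):SE a1@(1,1):NW a2@(4,3):SE a3@(4,0):SW a4@(0,0):N
t=2: a0@(2,0):SE a1@(0,0):NW a2@(0,0):SE a3@(0,3):SW a4@(1,1):SE

3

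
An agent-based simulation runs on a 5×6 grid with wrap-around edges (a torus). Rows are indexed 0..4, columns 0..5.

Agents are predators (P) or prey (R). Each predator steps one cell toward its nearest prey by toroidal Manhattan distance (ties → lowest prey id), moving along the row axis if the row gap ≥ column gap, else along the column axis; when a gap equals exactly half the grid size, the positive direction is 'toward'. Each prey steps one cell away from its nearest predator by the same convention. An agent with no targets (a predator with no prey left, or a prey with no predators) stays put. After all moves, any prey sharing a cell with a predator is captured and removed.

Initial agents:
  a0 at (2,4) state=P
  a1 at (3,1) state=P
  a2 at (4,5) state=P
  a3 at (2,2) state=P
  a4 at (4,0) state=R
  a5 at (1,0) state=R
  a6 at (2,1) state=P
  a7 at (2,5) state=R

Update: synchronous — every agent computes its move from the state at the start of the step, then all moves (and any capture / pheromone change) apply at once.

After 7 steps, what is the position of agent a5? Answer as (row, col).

(1, 0)

t=1: a0@(2,5):P a1@(4,1):P a2@(4,0):P a3@(2,1):P a5@(0,0):R a6@(1,1):P a7@(2,0):R
t=2: a0@(2,0):P a1@(0,1):P a2@(0,0):P a3@(2,0):P a5@(1,0):R a6@(0,1):P a7@(2,1):R
t=3: a0@(1,0):P a1@(1,1):P a2@(1,0):P a3@(1,0):P a5@(0,0):R a6@(1,1):P a7@(2,2):R
t=4: a0@(0,0):P a1@(0,1):P a2@(0,0):P a3@(0,0):P a5@(4,0):R a6@(0,1):P a7@(3,2):R
t=5: a0@(4,0):P a1@(4,1):P a2@(4,0):P a3@(4,0):P a5@(3,0):R a6@(4,1):P a7@(2,2):R
t=6: a0@(3,0):P a1@(3,1):P a2@(3,0):P a3@(3,0):P a5@(2,0):R a6@(3,1):P a7@(1,2):R
t=7: a0@(2,0):P a1@(2,1):P a2@(2,0):P a3@(2,0):P a5@(1,0):R a6@(2,1):P a7@(0,2):R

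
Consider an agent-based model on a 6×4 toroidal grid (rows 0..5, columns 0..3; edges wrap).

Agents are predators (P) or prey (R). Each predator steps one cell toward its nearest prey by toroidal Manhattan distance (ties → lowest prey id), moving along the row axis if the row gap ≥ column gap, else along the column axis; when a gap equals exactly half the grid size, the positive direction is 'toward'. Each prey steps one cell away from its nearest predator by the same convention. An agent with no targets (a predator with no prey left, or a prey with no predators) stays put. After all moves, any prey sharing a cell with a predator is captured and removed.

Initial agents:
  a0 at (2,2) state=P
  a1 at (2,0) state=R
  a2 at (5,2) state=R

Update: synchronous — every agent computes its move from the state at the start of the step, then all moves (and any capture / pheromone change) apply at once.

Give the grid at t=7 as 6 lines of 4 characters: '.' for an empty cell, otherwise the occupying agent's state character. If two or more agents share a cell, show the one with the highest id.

....
....
...P
....
..R.
....

t=1: a0@(2,3):P a2@(4,2):R
t=2: a0@(3,3):P a2@(5,2):R
t=3: a0@(4,3):P a2@(0,2):R
t=4: a0@(5,3):P a2@(1,2):R
t=5: a0@(0,3):P a2@(2,2):R
t=6: a0@(1,3):P a2@(3,2):R
t=7: a0@(2,3):P a2@(4,2):R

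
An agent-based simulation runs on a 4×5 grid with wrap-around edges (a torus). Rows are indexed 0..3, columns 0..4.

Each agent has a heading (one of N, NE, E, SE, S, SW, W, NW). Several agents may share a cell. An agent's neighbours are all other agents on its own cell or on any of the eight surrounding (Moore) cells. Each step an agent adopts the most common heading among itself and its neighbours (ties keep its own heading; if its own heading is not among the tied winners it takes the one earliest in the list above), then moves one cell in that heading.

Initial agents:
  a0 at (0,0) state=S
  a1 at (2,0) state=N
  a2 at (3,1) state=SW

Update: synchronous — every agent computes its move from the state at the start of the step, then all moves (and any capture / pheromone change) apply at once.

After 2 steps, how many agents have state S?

t=1: a0@(1,0):S a1@(1,0):N a2@(0,0):SW
t=2: a0@(2,0):S a1@(0,0):N a2@(1,4):SW

1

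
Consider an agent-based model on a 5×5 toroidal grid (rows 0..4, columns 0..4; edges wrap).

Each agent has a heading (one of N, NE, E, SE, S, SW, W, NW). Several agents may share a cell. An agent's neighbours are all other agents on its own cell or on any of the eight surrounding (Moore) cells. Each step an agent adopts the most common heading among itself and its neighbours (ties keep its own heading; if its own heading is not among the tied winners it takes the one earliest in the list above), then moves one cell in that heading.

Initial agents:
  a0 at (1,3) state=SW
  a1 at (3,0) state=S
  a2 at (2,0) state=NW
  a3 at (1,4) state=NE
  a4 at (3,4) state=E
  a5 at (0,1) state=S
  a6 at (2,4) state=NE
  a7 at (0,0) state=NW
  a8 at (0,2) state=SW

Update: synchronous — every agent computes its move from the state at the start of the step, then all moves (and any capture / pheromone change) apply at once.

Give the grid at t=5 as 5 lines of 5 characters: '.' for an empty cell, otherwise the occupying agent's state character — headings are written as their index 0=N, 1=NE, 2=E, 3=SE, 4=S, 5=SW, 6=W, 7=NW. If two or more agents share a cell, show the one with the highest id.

7....
...51
1..11
.....
.....

t=1: a0@(2,2):SW a1@(4,0):S a2@(1,1):NE a3@(0,0):NE a4@(3,0):E a5@(1,1):S a6@(1,0):NE a7@(4,4):NW a8@(1,1):SW
t=2: a0@(3,1):SW a1@(0,0):S a2@(0,2):NE a3@(4,1):NE a4@(3,1):E a5@(0,2):NE a6@(0,1):NE a7@(3,3):NW a8@(0,2):NE
t=3: a0@(4,0):SW a1@(4,1):NE a2@(4,3):NE a3@(3,2):NE a4@(3,2):E a5@(4,3):NE a6@(4,2):NE a7@(2,2):NW a8@(4,3):NE
t=4: a0@(0,4):SW a1@(3,2):NE a2@(3,4):NE a3@(2,3):NE a4@(2,3):NE a5@(3,4):NE a6@(3,3):NE a7@(1,1):NW a8@(3,4):NE
t=5: a0@(1,3):SW a1@(2,3):NE a2@(2,0):NE a3@(1,4):NE a4@(1,4):NE a5@(2,0):NE a6@(2,4):NE a7@(0,0):NW a8@(2,0):NE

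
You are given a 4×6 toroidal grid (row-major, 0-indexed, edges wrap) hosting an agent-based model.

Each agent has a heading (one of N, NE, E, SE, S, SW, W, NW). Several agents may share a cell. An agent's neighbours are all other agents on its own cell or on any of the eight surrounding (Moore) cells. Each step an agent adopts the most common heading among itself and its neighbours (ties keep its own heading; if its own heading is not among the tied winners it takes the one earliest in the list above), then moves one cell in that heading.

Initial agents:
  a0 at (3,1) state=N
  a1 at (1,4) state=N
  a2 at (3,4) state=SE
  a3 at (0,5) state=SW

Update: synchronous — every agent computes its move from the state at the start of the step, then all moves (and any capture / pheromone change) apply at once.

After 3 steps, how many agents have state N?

t=1: a0@(2,1):N a1@(0,4):N a2@(0,5):SE a3@(1,4):SW
t=2: a0@(1,1):N a1@(3,4):N a2@(1,0):SE a3@(2,3):SW
t=3: a0@(0,1):N a1@(2,4):N a2@(2,1):SE a3@(3,2):SW

2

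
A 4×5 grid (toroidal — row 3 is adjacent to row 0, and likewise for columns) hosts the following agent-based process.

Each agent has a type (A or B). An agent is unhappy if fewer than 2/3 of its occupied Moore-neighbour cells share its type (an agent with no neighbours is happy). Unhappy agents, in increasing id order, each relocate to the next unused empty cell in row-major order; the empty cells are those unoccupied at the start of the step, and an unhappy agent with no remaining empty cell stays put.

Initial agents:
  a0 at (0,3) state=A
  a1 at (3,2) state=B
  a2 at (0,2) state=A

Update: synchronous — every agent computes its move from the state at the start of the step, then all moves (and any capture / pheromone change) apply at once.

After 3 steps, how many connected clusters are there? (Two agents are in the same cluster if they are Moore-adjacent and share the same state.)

2

t=1: a0@(0,0):A a1@(0,1):B a2@(0,4):A
t=2: a0@(0,2):A a1@(0,3):B a2@(0,4):A
t=3: a0@(0,0):A a1@(0,1):B a2@(1,0):A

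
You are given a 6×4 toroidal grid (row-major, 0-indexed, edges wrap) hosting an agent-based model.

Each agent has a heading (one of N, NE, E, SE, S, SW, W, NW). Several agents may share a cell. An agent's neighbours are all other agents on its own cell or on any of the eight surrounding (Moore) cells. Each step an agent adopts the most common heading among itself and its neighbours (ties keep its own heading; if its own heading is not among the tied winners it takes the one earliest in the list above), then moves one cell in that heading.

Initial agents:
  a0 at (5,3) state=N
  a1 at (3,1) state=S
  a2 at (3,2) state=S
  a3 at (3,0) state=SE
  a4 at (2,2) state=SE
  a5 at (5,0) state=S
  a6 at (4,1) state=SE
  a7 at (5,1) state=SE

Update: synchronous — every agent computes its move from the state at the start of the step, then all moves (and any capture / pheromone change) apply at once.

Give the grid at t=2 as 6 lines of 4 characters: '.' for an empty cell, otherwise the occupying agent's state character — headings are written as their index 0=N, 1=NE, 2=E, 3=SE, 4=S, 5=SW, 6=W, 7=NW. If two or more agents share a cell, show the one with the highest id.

t=1: a0@(4,3):N a1@(4,2):SE a2@(4,2):S a3@(4,1):SE a4@(3,2):S a5@(0,1):SE a6@(5,2):SE a7@(0,2):SE
t=2: a0@(5,0):SE a1@(5,3):SE a2@(5,3):SE a3@(5,2):SE a4@(4,2):S a5@(1,2):SE a6@(0,3):SE a7@(1,3):SE

...3
..33
....
....
..4.
3.33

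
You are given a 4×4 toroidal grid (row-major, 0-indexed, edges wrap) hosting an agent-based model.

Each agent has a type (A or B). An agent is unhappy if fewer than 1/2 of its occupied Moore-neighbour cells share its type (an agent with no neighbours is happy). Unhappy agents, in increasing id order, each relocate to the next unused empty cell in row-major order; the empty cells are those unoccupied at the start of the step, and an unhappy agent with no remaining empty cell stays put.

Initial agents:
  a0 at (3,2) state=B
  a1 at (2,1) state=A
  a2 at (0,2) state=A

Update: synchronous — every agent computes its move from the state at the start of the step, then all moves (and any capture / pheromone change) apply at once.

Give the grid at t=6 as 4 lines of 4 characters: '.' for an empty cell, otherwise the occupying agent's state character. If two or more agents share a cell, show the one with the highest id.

t=1: a0@(0,0):B a1@(0,1):A a2@(0,3):A
t=2: a0@(0,2):B a1@(1,0):A a2@(1,1):A
t=3: a0@(0,0):B a1@(1,0):A a2@(1,1):A
t=4: a0@(0,1):B a1@(1,0):A a2@(1,1):A
t=5: a0@(0,0):B a1@(1,0):A a2@(1,1):A
t=6: a0@(0,1):B a1@(1,0):A a2@(1,1):A

.B..
AA..
....
....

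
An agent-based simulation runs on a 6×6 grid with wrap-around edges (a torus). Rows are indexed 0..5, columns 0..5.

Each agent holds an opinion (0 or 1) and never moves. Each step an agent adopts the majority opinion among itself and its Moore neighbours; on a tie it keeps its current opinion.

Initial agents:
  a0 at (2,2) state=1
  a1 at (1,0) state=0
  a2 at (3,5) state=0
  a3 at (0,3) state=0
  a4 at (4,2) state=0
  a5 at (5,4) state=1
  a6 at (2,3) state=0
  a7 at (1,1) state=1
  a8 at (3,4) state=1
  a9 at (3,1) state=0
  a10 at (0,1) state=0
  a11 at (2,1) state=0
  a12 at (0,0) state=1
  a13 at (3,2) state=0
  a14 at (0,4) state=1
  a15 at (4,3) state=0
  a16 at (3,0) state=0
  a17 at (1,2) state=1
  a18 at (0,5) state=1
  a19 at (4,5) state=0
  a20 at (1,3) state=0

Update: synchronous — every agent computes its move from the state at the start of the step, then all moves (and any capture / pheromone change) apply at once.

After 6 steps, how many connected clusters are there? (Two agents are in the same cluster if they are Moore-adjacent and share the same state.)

2

t=1: a0@(2,2):0 a1@(1,0):0 a2@(3,5):0 a3@(0,3):1 a4@(4,2):0 a5@(5,4):1 a6@(2,3):0 a7@(1,1):1 a8@(3,4):0 a9@(3,1):0 a10@(0,1):1 a11@(2,1):0 a12@(0,0):1 a13@(3,2):0 a14@(0,4):1 a15@(4,3):0 a16@(3,0):0 a17@(1,2):0 a18@(0,5):1 a19@(4,5):0 a20@(1,3):0
t=2: a0@(2,2):0 a1@(1,0):1 a2@(3,5):0 a3@(0,3):1 a4@(4,2):0 a5@(5,4):1 a6@(2,3):0 a7@(1,1):0 a8@(3,4):0 a9@(3,1):0 a10@(0,1):1 a11@(2,1):0 a12@(0,0):1 a13@(3,2):0 a14@(0,4):1 a15@(4,3):0 a16@(3,0):0 a17@(1,2):0 a18@(0,5):1 a19@(4,5):0 a20@(1,3):0
t=3: (unchanged — steady state)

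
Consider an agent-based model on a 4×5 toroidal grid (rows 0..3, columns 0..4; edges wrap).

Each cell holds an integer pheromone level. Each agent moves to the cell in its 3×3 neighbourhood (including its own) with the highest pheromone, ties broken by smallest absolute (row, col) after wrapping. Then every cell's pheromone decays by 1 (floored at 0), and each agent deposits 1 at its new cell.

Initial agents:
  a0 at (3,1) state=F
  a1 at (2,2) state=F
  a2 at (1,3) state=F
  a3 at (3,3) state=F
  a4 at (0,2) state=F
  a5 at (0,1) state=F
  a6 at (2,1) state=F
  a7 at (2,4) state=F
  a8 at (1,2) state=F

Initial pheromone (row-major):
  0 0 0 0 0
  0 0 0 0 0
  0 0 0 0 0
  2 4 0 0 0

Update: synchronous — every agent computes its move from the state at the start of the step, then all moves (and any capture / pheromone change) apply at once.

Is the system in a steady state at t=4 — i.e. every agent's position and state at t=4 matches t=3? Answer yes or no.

t=1: a0@(3,1) a1@(3,1) a2@(0,2) a3@(0,2) a4@(3,1) a5@(3,1) a6@(3,1) a7@(3,0) a8@(0,1) | pheromone: 0 1 2 0 0 / 0 0 0 0 0 / 0 0 0 0 0 / 2 8 0 0 0
t=2: a0@(3,1) a1@(3,1) a2@(3,1) a3@(3,1) a4@(3,1) a5@(3,1) a6@(3,1) a7@(3,1) a8@(3,1) | pheromone: 0 0 1 0 0 / 0 0 0 0 0 / 0 0 0 0 0 / 1 16 0 0 0
t=3: a0@(3,1) a1@(3,1) a2@(3,1) a3@(3,1) a4@(3,1) a5@(3,1) a6@(3,1) a7@(3,1) a8@(3,1) | pheromone: 0 0 0 0 0 / 0 0 0 0 0 / 0 0 0 0 0 / 0 24 0 0 0
t=4: a0@(3,1) a1@(3,1) a2@(3,1) a3@(3,1) a4@(3,1) a5@(3,1) a6@(3,1) a7@(3,1) a8@(3,1) | pheromone: 0 0 0 0 0 / 0 0 0 0 0 / 0 0 0 0 0 / 0 32 0 0 0

yes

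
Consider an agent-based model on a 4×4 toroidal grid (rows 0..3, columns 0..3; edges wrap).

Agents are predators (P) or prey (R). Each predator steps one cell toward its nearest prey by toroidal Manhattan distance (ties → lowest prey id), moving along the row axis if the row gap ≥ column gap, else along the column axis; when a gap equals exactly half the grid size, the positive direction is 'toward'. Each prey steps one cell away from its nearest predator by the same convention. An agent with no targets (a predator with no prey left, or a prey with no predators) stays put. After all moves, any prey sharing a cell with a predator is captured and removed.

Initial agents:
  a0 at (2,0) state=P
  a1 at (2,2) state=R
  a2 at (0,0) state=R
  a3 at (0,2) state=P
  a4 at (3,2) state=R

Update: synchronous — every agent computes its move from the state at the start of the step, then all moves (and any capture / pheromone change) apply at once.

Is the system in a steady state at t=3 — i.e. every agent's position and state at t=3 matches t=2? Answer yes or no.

t=1: a0@(2,1):P a2@(3,0):R a3@(3,2):P a4@(2,2):R
t=2: a0@(2,2):P a2@(0,0):R a3@(2,2):P a4@(2,3):R
t=3: a0@(2,3):P a2@(3,0):R a3@(2,3):P a4@(2,0):R

no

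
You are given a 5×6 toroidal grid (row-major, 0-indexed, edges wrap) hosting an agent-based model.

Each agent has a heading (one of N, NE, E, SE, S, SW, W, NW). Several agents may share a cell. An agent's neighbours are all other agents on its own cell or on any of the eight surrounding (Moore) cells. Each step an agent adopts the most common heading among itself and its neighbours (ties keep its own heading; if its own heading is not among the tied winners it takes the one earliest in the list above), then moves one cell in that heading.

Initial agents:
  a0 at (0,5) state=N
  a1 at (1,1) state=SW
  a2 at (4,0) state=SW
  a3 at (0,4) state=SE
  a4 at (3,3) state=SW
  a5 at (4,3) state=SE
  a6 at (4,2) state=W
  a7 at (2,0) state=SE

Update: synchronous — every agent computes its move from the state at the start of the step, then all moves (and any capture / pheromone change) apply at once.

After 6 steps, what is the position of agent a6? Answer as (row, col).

(3, 2)

t=1: a0@(4,5):N a1@(2,0):SW a2@(0,5):SW a3@(1,5):SE a4@(4,2):SW a5@(0,4):SE a6@(4,1):W a7@(3,1):SE
t=2: a0@(3,5):N a1@(3,1):SE a2@(1,0):SE a3@(2,0):SE a4@(0,1):SW a5@(1,5):SE a6@(4,0):W a7@(4,0):SW
t=3: a0@(2,5):N a1@(4,2):SE a2@(2,1):SE a3@(3,1):SE a4@(1,0):SW a5@(2,0):SE a6@(0,5):SW a7@(0,5):SW
t=4: a0@(1,5):N a1@(0,3):SE a2@(3,2):SE a3@(4,2):SE a4@(2,5):SW a5@(3,1):SE a6@(1,4):SW a7@(1,4):SW
t=5: a0@(2,4):SW a1@(1,4):SE a2@(4,3):SE a3@(0,3):SE a4@(3,4):SW a5@(4,2):SE a6@(2,3):SW a7@(2,3):SW
t=6: a0@(3,3):SW a1@(2,3):SW a2@(0,4):SE a3@(1,4):SE a4@(4,3):SW a5@(0,3):SE a6@(3,2):SW a7@(3,2):SW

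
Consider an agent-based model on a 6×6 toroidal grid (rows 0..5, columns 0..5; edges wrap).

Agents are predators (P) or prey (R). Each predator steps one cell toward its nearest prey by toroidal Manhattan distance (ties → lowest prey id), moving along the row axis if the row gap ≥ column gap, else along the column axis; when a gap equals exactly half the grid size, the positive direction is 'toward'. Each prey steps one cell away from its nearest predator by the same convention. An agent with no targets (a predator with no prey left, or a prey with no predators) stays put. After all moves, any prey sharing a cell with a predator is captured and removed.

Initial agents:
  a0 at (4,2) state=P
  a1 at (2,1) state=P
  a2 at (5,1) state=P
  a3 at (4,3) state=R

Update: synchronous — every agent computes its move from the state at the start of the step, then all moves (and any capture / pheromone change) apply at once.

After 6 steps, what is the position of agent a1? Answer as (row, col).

t=1: a0@(4,3):P a1@(3,1):P a2@(5,2):P a3@(4,4):R
t=2: a0@(4,4):P a1@(3,2):P a2@(5,3):P a3@(4,5):R
t=3: a0@(4,5):P a1@(3,3):P a2@(5,4):P a3@(4,0):R
t=4: a0@(4,0):P a1@(3,4):P a2@(5,5):P a3@(4,1):R
t=5: a0@(4,1):P a1@(3,5):P a2@(5,0):P a3@(4,2):R
t=6: a0@(4,2):P a1@(3,0):P a2@(5,1):P a3@(4,3):R

(3, 0)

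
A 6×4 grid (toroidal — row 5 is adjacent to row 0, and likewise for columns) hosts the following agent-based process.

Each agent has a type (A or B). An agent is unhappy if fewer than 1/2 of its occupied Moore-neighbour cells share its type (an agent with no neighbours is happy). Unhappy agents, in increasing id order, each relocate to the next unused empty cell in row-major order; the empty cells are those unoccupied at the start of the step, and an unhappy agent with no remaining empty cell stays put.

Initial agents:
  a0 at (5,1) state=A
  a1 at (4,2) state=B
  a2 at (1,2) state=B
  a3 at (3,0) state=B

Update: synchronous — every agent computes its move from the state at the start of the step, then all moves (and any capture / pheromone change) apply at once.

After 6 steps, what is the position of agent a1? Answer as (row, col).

t=1: a0@(0,0):A a1@(0,1):B a2@(1,2):B a3@(3,0):B
t=2: a0@(0,2):A a1@(0,1):B a2@(1,2):B a3@(3,0):B
t=3: a0@(0,0):A a1@(0,1):B a2@(1,2):B a3@(3,0):B
t=4: a0@(0,2):A a1@(0,1):B a2@(1,2):B a3@(3,0):B
t=5: a0@(0,0):A a1@(0,1):B a2@(1,2):B a3@(3,0):B
t=6: a0@(0,2):A a1@(0,1):B a2@(1,2):B a3@(3,0):B

(0, 1)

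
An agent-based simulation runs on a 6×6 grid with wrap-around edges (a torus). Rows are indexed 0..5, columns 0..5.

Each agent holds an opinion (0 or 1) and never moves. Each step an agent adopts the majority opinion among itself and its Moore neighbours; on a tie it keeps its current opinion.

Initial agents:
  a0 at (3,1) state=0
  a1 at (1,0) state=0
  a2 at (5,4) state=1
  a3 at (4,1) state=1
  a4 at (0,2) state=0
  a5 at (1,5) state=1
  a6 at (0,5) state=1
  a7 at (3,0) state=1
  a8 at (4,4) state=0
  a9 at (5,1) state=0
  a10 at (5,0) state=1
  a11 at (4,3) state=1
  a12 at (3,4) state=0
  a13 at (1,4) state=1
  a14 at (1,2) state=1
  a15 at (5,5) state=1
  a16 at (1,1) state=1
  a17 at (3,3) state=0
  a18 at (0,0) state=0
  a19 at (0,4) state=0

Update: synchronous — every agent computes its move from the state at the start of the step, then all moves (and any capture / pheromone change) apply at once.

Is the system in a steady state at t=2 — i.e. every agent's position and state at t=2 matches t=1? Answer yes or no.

t=1: a0@(3,1):1 a1@(1,0):1 a2@(5,4):1 a3@(4,1):1 a4@(0,2):0 a5@(1,5):1 a6@(0,5):1 a7@(3,0):1 a8@(4,4):0 a9@(5,1):0 a10@(5,0):1 a11@(4,3):0 a12@(3,4):0 a13@(1,4):1 a14@(1,2):1 a15@(5,5):1 a16@(1,1):0 a17@(3,3):0 a18@(0,0):1 a19@(0,4):1
t=2: a0@(3,1):1 a1@(1,0):1 a2@(5,4):1 a3@(4,1):1 a4@(0,2):0 a5@(1,5):1 a6@(0,5):1 a7@(3,0):1 a8@(4,4):0 a9@(5,1):1 a10@(5,0):1 a11@(4,3):0 a12@(3,4):0 a13@(1,4):1 a14@(1,2):0 a15@(5,5):1 a16@(1,1):1 a17@(3,3):0 a18@(0,0):1 a19@(0,4):1

no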